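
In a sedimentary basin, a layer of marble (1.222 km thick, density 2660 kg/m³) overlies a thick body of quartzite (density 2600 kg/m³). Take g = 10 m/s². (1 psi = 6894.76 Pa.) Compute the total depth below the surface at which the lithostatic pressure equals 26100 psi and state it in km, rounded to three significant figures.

6.89 km

Pressure at base of upper layers: 2660×10×1222 = 3.251×10^7 Pa = 4714 psi
Remaining pressure to be supplied by quartzite: 1.800×10^8 − 3.251×10^7 = 1.474×10^8 Pa
Additional depth in quartzite = 1.474×10^8 Pa / (2600 kg/m³ × 10 m/s²) = 5671.1 m
Total depth = 1222 m + 5671.1 m = 6893.1 m
= 6.8931 km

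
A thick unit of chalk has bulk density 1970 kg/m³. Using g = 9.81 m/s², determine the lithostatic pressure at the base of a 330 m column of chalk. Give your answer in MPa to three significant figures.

6.38 MPa

chalk: 1970 kg/m³ × 9.81 m/s² × 330 m = 6.377×10^6 Pa = 6.377 MPa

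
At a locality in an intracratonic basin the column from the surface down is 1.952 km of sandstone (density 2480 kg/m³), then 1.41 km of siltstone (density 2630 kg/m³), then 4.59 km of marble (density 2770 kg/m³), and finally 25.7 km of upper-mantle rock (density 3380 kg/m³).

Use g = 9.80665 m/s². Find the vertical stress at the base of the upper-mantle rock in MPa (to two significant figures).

1100 MPa

sandstone: 2480 kg/m³ × 9.80665 m/s² × 1952 m = 4.747×10^7 Pa = 47.47 MPa
siltstone: 2630 kg/m³ × 9.80665 m/s² × 1410 m = 3.637×10^7 Pa = 36.37 MPa
marble: 2770 kg/m³ × 9.80665 m/s² × 4590 m = 1.247×10^8 Pa = 124.7 MPa
upper-mantle rock: 3380 kg/m³ × 9.80665 m/s² × 25700 m = 8.519×10^8 Pa = 851.9 MPa
Total = 47.47 + 36.37 + 124.7 + 851.9 = 1060.4 MPa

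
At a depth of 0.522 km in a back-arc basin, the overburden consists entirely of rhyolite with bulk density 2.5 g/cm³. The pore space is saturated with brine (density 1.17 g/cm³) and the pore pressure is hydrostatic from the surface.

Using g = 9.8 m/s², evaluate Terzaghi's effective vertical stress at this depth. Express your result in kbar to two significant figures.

0.068 kbar

Overburden (lithostatic) stress σ_v:
rhyolite: 2500 kg/m³ × 9.8 m/s² × 522 m = 1.279×10^7 Pa = 12.79 MPa
Pore pressure P_p = 1170 kg/m³ × 9.8 m/s² × 522 m = 5.985×10^6 Pa = 5.985 MPa
Effective stress σ' = σ_v − P_p = 12.79 − 5.985 = 6.8037 MPa = 0.068037 kbar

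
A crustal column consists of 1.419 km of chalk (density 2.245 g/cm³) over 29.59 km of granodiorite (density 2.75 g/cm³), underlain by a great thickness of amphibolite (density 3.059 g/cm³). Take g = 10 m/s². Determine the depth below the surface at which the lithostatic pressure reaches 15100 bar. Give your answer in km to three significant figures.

52.7 km

Pressure at base of upper layers: 2245×10×1419 + 2750×10×29590 = 8.456×10^8 Pa = 8456 bar
Remaining pressure to be supplied by amphibolite: 1.510×10^9 − 8.456×10^8 = 6.644×10^8 Pa
Additional depth in amphibolite = 6.644×10^8 Pa / (3059 kg/m³ × 10 m/s²) = 21720 m
Total depth = 31009 m + 21720 m = 52729 m
= 52.729 km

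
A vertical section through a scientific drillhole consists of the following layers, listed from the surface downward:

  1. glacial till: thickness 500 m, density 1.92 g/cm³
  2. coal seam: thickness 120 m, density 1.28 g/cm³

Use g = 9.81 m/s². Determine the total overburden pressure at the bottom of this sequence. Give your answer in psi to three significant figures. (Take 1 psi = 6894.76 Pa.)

glacial till: 1920 kg/m³ × 9.81 m/s² × 500 m = 9.418×10^6 Pa = 1366 psi
coal seam: 1280 kg/m³ × 9.81 m/s² × 120 m = 1.507×10^6 Pa = 218.5 psi
Total = 1366 + 218.5 = 1584.5 psi

1580 psi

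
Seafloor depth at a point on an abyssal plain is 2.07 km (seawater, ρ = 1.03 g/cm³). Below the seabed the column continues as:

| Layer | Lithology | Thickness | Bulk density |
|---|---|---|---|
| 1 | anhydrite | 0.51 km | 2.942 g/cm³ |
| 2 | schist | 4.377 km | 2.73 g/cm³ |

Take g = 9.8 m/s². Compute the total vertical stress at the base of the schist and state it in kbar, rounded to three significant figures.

1.53 kbar

seawater: 1030 kg/m³ × 9.8 m/s² × 2070 m = 2.089×10^7 Pa = 0.2089 kbar
anhydrite: 2942 kg/m³ × 9.8 m/s² × 510 m = 1.470×10^7 Pa = 0.1470 kbar
schist: 2730 kg/m³ × 9.8 m/s² × 4377 m = 1.171×10^8 Pa = 1.171 kbar
Total = 0.2089 + 0.1470 + 1.171 = 1.5270 kbar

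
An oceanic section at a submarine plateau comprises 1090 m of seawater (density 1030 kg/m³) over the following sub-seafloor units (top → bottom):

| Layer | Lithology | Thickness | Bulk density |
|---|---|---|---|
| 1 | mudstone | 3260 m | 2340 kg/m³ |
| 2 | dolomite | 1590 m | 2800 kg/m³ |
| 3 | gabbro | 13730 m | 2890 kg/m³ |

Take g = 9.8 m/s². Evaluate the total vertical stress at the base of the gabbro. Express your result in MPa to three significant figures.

518 MPa

seawater: 1030 kg/m³ × 9.8 m/s² × 1090 m = 1.100×10^7 Pa = 11.00 MPa
mudstone: 2340 kg/m³ × 9.8 m/s² × 3260 m = 7.476×10^7 Pa = 74.76 MPa
dolomite: 2800 kg/m³ × 9.8 m/s² × 1590 m = 4.363×10^7 Pa = 43.63 MPa
gabbro: 2890 kg/m³ × 9.8 m/s² × 13730 m = 3.889×10^8 Pa = 388.9 MPa
Total = 11.00 + 74.76 + 43.63 + 388.9 = 518.25 MPa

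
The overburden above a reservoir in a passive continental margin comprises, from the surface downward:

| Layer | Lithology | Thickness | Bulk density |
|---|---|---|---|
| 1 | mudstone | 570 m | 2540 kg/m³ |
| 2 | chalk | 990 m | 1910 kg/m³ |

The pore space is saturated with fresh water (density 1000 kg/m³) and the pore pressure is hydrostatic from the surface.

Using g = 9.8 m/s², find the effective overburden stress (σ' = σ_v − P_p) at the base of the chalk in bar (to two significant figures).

Overburden (lithostatic) stress σ_v:
mudstone: 2540 kg/m³ × 9.8 m/s² × 570 m = 1.419×10^7 Pa = 14.19 MPa
chalk: 1910 kg/m³ × 9.8 m/s² × 990 m = 1.853×10^7 Pa = 18.53 MPa
Total = 14.19 + 18.53 = 32.719 MPa
Pore pressure P_p = 1000 kg/m³ × 9.8 m/s² × 1560 m = 1.529×10^7 Pa = 15.29 MPa
Effective stress σ' = σ_v − P_p = 32.72 − 15.29 = 17.431 MPa = 174.31 bar

170 bar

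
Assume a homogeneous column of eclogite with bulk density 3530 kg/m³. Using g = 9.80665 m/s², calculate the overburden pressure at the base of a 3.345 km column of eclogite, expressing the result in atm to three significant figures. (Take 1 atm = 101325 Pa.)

1140 atm

eclogite: 3530 kg/m³ × 9.80665 m/s² × 3345 m = 1.158×10^8 Pa = 1143 atm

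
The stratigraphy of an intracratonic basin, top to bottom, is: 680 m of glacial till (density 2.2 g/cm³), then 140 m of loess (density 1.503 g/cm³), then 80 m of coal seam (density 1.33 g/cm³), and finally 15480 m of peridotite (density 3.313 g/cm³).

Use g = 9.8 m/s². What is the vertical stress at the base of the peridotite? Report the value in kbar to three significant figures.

5.20 kbar

glacial till: 2200 kg/m³ × 9.8 m/s² × 680 m = 1.466×10^7 Pa = 0.1466 kbar
loess: 1503 kg/m³ × 9.8 m/s² × 140 m = 2.062×10^6 Pa = 0.02062 kbar
coal seam: 1330 kg/m³ × 9.8 m/s² × 80 m = 1.043×10^6 Pa = 0.01043 kbar
peridotite: 3313 kg/m³ × 9.8 m/s² × 15480 m = 5.026×10^8 Pa = 5.026 kbar
Total = 0.1466 + 0.02062 + 0.01043 + 5.026 = 5.2036 kbar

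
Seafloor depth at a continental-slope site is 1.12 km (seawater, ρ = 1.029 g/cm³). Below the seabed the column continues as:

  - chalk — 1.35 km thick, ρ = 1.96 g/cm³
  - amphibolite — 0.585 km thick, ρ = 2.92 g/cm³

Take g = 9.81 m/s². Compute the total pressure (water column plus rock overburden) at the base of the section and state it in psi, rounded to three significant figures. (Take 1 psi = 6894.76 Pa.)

seawater: 1029 kg/m³ × 9.81 m/s² × 1120 m = 1.131×10^7 Pa = 1640 psi
chalk: 1960 kg/m³ × 9.81 m/s² × 1350 m = 2.596×10^7 Pa = 3765 psi
amphibolite: 2920 kg/m³ × 9.81 m/s² × 585 m = 1.676×10^7 Pa = 2430 psi
Total = 1640 + 3765 + 2430 = 7835.0 psi

7840 psi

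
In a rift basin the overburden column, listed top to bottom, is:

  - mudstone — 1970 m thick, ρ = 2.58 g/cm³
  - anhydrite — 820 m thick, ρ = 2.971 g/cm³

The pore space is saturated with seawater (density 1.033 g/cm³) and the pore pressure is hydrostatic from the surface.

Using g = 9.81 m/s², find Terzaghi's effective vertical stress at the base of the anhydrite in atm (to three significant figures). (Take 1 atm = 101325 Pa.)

Overburden (lithostatic) stress σ_v:
mudstone: 2580 kg/m³ × 9.81 m/s² × 1970 m = 4.986×10^7 Pa = 49.86 MPa
anhydrite: 2971 kg/m³ × 9.81 m/s² × 820 m = 2.390×10^7 Pa = 23.90 MPa
Total = 49.86 + 23.90 = 73.760 MPa
Pore pressure P_p = 1033 kg/m³ × 9.81 m/s² × 2790 m = 2.827×10^7 Pa = 28.27 MPa
Effective stress σ' = σ_v − P_p = 73.76 − 28.27 = 45.487 MPa = 448.92 atm

449 atm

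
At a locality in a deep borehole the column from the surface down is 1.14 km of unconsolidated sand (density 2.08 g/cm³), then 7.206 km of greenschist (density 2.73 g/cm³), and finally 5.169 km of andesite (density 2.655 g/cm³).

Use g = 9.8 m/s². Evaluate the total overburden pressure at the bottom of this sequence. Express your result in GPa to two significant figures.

unconsolidated sand: 2080 kg/m³ × 9.8 m/s² × 1140 m = 2.324×10^7 Pa = 0.02324 GPa
greenschist: 2730 kg/m³ × 9.8 m/s² × 7206 m = 1.928×10^8 Pa = 0.1928 GPa
andesite: 2655 kg/m³ × 9.8 m/s² × 5169 m = 1.345×10^8 Pa = 0.1345 GPa
Total = 0.02324 + 0.1928 + 0.1345 = 0.35052 GPa

0.35 GPa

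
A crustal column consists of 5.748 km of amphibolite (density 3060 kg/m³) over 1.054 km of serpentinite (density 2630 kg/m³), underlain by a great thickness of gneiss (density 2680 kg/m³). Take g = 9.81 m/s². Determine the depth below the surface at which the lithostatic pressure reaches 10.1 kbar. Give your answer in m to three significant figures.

37600 m

Pressure at base of upper layers: 3060×9.81×5748 + 2630×9.81×1054 = 1.997×10^8 Pa = 1.997 kbar
Remaining pressure to be supplied by gneiss: 1.010×10^9 − 1.997×10^8 = 8.103×10^8 Pa
Additional depth in gneiss = 8.103×10^8 Pa / (2680 kg/m³ × 9.81 m/s²) = 30819 m
Total depth = 6802 m + 30819 m = 37621 m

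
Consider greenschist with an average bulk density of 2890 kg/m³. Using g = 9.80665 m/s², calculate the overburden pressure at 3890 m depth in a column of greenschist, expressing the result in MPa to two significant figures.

greenschist: 2890 kg/m³ × 9.80665 m/s² × 3890 m = 1.102×10^8 Pa = 110.2 MPa

110 MPa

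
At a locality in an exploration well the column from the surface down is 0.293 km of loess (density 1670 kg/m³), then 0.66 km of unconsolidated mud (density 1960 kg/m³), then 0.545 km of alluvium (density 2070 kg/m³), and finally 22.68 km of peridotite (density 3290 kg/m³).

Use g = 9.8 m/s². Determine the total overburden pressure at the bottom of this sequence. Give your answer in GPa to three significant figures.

loess: 1670 kg/m³ × 9.8 m/s² × 293 m = 4.795×10^6 Pa = 4.795×10^-3 GPa
unconsolidated mud: 1960 kg/m³ × 9.8 m/s² × 660 m = 1.268×10^7 Pa = 0.01268 GPa
alluvium: 2070 kg/m³ × 9.8 m/s² × 545 m = 1.106×10^7 Pa = 0.01106 GPa
peridotite: 3290 kg/m³ × 9.8 m/s² × 22680 m = 7.312×10^8 Pa = 0.7312 GPa
Total = 4.795×10^-3 + 0.01268 + 0.01106 + 0.7312 = 0.75978 GPa

0.760 GPa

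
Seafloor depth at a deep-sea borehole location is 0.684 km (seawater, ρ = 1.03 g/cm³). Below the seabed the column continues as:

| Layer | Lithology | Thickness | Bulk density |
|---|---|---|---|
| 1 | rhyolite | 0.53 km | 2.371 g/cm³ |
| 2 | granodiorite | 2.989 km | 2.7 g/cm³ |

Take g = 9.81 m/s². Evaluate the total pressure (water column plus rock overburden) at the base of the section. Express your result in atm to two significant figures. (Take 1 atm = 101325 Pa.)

seawater: 1030 kg/m³ × 9.81 m/s² × 684 m = 6.911×10^6 Pa = 68.21 atm
rhyolite: 2371 kg/m³ × 9.81 m/s² × 530 m = 1.233×10^7 Pa = 121.7 atm
granodiorite: 2700 kg/m³ × 9.81 m/s² × 2989 m = 7.917×10^7 Pa = 781.3 atm
Total = 68.21 + 121.7 + 781.3 = 971.22 atm

970 atm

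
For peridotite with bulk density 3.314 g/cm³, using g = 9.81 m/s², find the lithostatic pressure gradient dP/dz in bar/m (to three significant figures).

dP/dz = ρg = 3314 kg/m³ × 9.81 m/s² = 32510 Pa/m
= 32510 Pa/m × (1 bar/m / 1.0000×10^5 Pa/m) = 0.32510 bar/m

0.325 bar/m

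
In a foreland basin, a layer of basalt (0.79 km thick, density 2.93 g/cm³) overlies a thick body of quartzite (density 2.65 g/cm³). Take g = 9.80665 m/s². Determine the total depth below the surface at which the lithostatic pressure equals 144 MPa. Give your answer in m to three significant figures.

Pressure at base of upper layers: 2930×9.80665×790 = 2.270×10^7 Pa = 22.70 MPa
Remaining pressure to be supplied by quartzite: 1.440×10^8 − 2.270×10^7 = 1.213×10^8 Pa
Additional depth in quartzite = 1.213×10^8 Pa / (2650 kg/m³ × 9.80665 m/s²) = 4667.6 m
Total depth = 790 m + 4667.6 m = 5457.6 m

5460 m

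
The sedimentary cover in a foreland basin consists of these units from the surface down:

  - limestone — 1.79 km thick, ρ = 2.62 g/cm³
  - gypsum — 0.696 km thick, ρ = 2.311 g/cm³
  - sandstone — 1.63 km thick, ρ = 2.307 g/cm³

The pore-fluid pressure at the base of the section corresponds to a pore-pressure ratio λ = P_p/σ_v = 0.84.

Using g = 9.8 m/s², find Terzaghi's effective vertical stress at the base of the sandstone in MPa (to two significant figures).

16 MPa

Overburden (lithostatic) stress σ_v:
limestone: 2620 kg/m³ × 9.8 m/s² × 1790 m = 4.596×10^7 Pa = 45.96 MPa
gypsum: 2311 kg/m³ × 9.8 m/s² × 696 m = 1.576×10^7 Pa = 15.76 MPa
sandstone: 2307 kg/m³ × 9.8 m/s² × 1630 m = 3.685×10^7 Pa = 36.85 MPa
Total = 45.96 + 15.76 + 36.85 = 98.575 MPa
Pore pressure P_p = λ·σ_v = 0.84 × 98.57 MPa = 82.80 MPa
Effective stress σ' = σ_v − P_p = 98.57 − 82.80 = 15.772 MPa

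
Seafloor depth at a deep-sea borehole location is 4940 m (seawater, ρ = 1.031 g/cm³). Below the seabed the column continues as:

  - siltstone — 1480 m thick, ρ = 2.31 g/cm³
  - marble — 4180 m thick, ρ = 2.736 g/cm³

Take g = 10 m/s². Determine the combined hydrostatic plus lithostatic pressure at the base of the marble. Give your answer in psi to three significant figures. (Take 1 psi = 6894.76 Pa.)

28900 psi

seawater: 1031 kg/m³ × 10 m/s² × 4940 m = 5.093×10^7 Pa = 7387 psi
siltstone: 2310 kg/m³ × 10 m/s² × 1480 m = 3.419×10^7 Pa = 4959 psi
marble: 2736 kg/m³ × 10 m/s² × 4180 m = 1.144×10^8 Pa = 16587 psi
Total = 7387 + 4959 + 16587 = 28933 psi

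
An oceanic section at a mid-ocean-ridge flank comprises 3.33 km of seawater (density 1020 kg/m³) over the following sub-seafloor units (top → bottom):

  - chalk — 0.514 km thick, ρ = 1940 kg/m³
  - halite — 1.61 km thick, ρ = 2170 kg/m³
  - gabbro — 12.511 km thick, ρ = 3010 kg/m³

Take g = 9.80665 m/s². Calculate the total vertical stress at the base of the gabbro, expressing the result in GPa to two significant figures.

0.45 GPa

seawater: 1020 kg/m³ × 9.80665 m/s² × 3330 m = 3.331×10^7 Pa = 0.03331 GPa
chalk: 1940 kg/m³ × 9.80665 m/s² × 514 m = 9.779×10^6 Pa = 9.779×10^-3 GPa
halite: 2170 kg/m³ × 9.80665 m/s² × 1610 m = 3.426×10^7 Pa = 0.03426 GPa
gabbro: 3010 kg/m³ × 9.80665 m/s² × 12511 m = 3.693×10^8 Pa = 0.3693 GPa
Total = 0.03331 + 9.779×10^-3 + 0.03426 + 0.3693 = 0.44665 GPa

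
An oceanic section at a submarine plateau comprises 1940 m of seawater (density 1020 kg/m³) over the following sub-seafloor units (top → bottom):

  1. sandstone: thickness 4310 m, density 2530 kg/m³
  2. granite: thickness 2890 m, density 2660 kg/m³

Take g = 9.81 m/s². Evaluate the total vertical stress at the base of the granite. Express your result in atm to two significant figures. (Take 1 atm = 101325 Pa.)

seawater: 1020 kg/m³ × 9.81 m/s² × 1940 m = 1.941×10^7 Pa = 191.6 atm
sandstone: 2530 kg/m³ × 9.81 m/s² × 4310 m = 1.070×10^8 Pa = 1056 atm
granite: 2660 kg/m³ × 9.81 m/s² × 2890 m = 7.541×10^7 Pa = 744.3 atm
Total = 191.6 + 1056 + 744.3 = 1991.6 atm

2000 atm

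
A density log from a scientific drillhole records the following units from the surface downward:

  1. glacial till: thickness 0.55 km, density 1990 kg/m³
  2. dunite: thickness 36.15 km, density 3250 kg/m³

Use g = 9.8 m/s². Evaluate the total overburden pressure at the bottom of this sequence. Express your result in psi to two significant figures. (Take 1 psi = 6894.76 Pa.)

glacial till: 1990 kg/m³ × 9.8 m/s² × 550 m = 1.073×10^7 Pa = 1556 psi
dunite: 3250 kg/m³ × 9.8 m/s² × 36150 m = 1.151×10^9 Pa = 1.670×10^5 psi
Total = 1556 + 1.670×10^5 = 1.6855×10^5 psi

170000 psi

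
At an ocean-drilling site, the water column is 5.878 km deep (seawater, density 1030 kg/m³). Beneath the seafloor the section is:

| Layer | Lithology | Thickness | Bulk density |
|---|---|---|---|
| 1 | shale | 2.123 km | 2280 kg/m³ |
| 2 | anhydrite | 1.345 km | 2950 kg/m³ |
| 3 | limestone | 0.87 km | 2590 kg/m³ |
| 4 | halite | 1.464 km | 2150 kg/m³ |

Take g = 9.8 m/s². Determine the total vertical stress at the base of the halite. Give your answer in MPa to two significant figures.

seawater: 1030 kg/m³ × 9.8 m/s² × 5878 m = 5.933×10^7 Pa = 59.33 MPa
shale: 2280 kg/m³ × 9.8 m/s² × 2123 m = 4.744×10^7 Pa = 47.44 MPa
anhydrite: 2950 kg/m³ × 9.8 m/s² × 1345 m = 3.888×10^7 Pa = 38.88 MPa
limestone: 2590 kg/m³ × 9.8 m/s² × 870 m = 2.208×10^7 Pa = 22.08 MPa
halite: 2150 kg/m³ × 9.8 m/s² × 1464 m = 3.085×10^7 Pa = 30.85 MPa
Total = 59.33 + 47.44 + 38.88 + 22.08 + 30.85 = 198.58 MPa

200 MPa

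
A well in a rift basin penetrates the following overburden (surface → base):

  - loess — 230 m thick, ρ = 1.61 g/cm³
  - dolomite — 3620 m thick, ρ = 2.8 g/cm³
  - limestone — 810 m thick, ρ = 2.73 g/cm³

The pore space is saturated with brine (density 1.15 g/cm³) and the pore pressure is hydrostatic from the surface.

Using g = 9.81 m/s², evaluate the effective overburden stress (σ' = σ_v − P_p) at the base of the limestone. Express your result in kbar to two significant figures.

Overburden (lithostatic) stress σ_v:
loess: 1610 kg/m³ × 9.81 m/s² × 230 m = 3.633×10^6 Pa = 3.633 MPa
dolomite: 2800 kg/m³ × 9.81 m/s² × 3620 m = 9.943×10^7 Pa = 99.43 MPa
limestone: 2730 kg/m³ × 9.81 m/s² × 810 m = 2.169×10^7 Pa = 21.69 MPa
Total = 3.633 + 99.43 + 21.69 = 124.76 MPa
Pore pressure P_p = 1150 kg/m³ × 9.81 m/s² × 4660 m = 5.257×10^7 Pa = 52.57 MPa
Effective stress σ' = σ_v − P_p = 124.8 − 52.57 = 72.188 MPa = 0.72188 kbar

0.72 kbar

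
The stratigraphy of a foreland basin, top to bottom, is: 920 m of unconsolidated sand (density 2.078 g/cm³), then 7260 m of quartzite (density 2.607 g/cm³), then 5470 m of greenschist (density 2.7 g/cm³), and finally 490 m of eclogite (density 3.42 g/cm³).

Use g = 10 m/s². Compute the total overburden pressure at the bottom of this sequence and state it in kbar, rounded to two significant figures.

unconsolidated sand: 2078 kg/m³ × 10 m/s² × 920 m = 1.912×10^7 Pa = 0.1912 kbar
quartzite: 2607 kg/m³ × 10 m/s² × 7260 m = 1.893×10^8 Pa = 1.893 kbar
greenschist: 2700 kg/m³ × 10 m/s² × 5470 m = 1.477×10^8 Pa = 1.477 kbar
eclogite: 3420 kg/m³ × 10 m/s² × 490 m = 1.676×10^7 Pa = 0.1676 kbar
Total = 0.1912 + 1.893 + 1.477 + 0.1676 = 3.7283 kbar

3.7 kbar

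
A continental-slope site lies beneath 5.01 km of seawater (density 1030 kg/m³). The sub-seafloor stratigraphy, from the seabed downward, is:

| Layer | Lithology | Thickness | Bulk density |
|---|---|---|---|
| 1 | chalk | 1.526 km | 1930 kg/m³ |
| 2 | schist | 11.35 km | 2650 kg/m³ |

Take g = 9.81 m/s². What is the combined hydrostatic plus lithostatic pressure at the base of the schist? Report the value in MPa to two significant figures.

370 MPa

seawater: 1030 kg/m³ × 9.81 m/s² × 5010 m = 5.062×10^7 Pa = 50.62 MPa
chalk: 1930 kg/m³ × 9.81 m/s² × 1526 m = 2.889×10^7 Pa = 28.89 MPa
schist: 2650 kg/m³ × 9.81 m/s² × 11350 m = 2.951×10^8 Pa = 295.1 MPa
Total = 50.62 + 28.89 + 295.1 = 374.58 MPa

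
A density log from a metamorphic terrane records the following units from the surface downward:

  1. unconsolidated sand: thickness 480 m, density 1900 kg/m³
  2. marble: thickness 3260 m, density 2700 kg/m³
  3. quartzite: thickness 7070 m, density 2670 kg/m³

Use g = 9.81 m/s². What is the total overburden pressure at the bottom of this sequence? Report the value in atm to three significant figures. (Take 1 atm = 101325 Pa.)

unconsolidated sand: 1900 kg/m³ × 9.81 m/s² × 480 m = 8.947×10^6 Pa = 88.30 atm
marble: 2700 kg/m³ × 9.81 m/s² × 3260 m = 8.635×10^7 Pa = 852.2 atm
quartzite: 2670 kg/m³ × 9.81 m/s² × 7070 m = 1.852×10^8 Pa = 1828 atm
Total = 88.30 + 852.2 + 1828 = 2768.1 atm

2770 atm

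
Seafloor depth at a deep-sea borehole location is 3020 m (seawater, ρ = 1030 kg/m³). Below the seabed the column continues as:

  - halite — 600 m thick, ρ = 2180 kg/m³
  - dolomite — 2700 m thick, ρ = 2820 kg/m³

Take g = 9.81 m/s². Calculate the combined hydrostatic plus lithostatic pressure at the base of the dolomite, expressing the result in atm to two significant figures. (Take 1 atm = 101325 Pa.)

1200 atm

seawater: 1030 kg/m³ × 9.81 m/s² × 3020 m = 3.051×10^7 Pa = 301.2 atm
halite: 2180 kg/m³ × 9.81 m/s² × 600 m = 1.283×10^7 Pa = 126.6 atm
dolomite: 2820 kg/m³ × 9.81 m/s² × 2700 m = 7.469×10^7 Pa = 737.2 atm
Total = 301.2 + 126.6 + 737.2 = 1165.0 atm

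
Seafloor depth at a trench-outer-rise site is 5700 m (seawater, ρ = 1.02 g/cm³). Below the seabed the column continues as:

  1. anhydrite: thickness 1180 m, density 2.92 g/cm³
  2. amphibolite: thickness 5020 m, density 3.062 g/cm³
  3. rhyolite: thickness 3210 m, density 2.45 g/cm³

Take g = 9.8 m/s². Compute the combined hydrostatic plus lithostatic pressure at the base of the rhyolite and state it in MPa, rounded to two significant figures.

seawater: 1020 kg/m³ × 9.8 m/s² × 5700 m = 5.698×10^7 Pa = 56.98 MPa
anhydrite: 2920 kg/m³ × 9.8 m/s² × 1180 m = 3.377×10^7 Pa = 33.77 MPa
amphibolite: 3062 kg/m³ × 9.8 m/s² × 5020 m = 1.506×10^8 Pa = 150.6 MPa
rhyolite: 2450 kg/m³ × 9.8 m/s² × 3210 m = 7.707×10^7 Pa = 77.07 MPa
Total = 56.98 + 33.77 + 150.6 + 77.07 = 318.45 MPa

320 MPa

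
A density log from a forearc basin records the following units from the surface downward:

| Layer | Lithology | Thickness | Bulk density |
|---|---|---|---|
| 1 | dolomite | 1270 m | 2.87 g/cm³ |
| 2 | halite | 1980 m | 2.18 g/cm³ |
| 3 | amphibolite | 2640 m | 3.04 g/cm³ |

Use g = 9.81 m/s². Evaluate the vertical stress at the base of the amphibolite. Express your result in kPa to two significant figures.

160000 kPa

dolomite: 2870 kg/m³ × 9.81 m/s² × 1270 m = 3.576×10^7 Pa = 35756 kPa
halite: 2180 kg/m³ × 9.81 m/s² × 1980 m = 4.234×10^7 Pa = 42344 kPa
amphibolite: 3040 kg/m³ × 9.81 m/s² × 2640 m = 7.873×10^7 Pa = 78731 kPa
Total = 35756 + 42344 + 78731 = 1.5683×10^5 kPa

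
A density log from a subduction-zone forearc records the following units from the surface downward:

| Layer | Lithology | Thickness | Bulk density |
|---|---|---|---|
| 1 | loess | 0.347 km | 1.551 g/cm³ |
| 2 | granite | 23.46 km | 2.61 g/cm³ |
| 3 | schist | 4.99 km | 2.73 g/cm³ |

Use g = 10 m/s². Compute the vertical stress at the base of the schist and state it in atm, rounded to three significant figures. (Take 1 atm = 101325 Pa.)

loess: 1551 kg/m³ × 10 m/s² × 347 m = 5.382×10^6 Pa = 53.12 atm
granite: 2610 kg/m³ × 10 m/s² × 23460 m = 6.123×10^8 Pa = 6043 atm
schist: 2730 kg/m³ × 10 m/s² × 4990 m = 1.362×10^8 Pa = 1344 atm
Total = 53.12 + 6043 + 1344 = 7440.6 atm

7440 atm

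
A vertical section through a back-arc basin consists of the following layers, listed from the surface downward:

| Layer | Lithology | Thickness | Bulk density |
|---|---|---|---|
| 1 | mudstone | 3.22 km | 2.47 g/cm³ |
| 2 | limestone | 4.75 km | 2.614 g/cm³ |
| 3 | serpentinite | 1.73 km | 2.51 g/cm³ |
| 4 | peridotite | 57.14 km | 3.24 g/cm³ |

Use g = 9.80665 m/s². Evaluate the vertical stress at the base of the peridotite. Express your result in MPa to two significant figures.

mudstone: 2470 kg/m³ × 9.80665 m/s² × 3220 m = 7.800×10^7 Pa = 78.00 MPa
limestone: 2614 kg/m³ × 9.80665 m/s² × 4750 m = 1.218×10^8 Pa = 121.8 MPa
serpentinite: 2510 kg/m³ × 9.80665 m/s² × 1730 m = 4.258×10^7 Pa = 42.58 MPa
peridotite: 3240 kg/m³ × 9.80665 m/s² × 57140 m = 1.816×10^9 Pa = 1816 MPa
Total = 78.00 + 121.8 + 42.58 + 1816 = 2057.9 MPa

2100 MPa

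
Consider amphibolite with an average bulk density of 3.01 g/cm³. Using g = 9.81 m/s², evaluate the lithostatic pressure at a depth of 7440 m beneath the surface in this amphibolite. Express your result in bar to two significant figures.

amphibolite: 3010 kg/m³ × 9.81 m/s² × 7440 m = 2.197×10^8 Pa = 2197 bar

2200 bar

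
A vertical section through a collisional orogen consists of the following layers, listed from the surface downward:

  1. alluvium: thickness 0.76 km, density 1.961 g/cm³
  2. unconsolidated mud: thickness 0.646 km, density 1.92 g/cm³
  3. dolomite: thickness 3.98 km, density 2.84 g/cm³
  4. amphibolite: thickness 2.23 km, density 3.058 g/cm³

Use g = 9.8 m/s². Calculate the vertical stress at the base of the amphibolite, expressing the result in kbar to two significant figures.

2.0 kbar

alluvium: 1961 kg/m³ × 9.8 m/s² × 760 m = 1.461×10^7 Pa = 0.1461 kbar
unconsolidated mud: 1920 kg/m³ × 9.8 m/s² × 646 m = 1.216×10^7 Pa = 0.1216 kbar
dolomite: 2840 kg/m³ × 9.8 m/s² × 3980 m = 1.108×10^8 Pa = 1.108 kbar
amphibolite: 3058 kg/m³ × 9.8 m/s² × 2230 m = 6.683×10^7 Pa = 0.6683 kbar
Total = 0.1461 + 0.1216 + 1.108 + 0.6683 = 2.0436 kbar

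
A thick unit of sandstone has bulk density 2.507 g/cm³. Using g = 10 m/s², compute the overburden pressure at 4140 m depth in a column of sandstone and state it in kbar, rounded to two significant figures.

sandstone: 2507 kg/m³ × 10 m/s² × 4140 m = 1.038×10^8 Pa = 1.038 kbar

1.0 kbar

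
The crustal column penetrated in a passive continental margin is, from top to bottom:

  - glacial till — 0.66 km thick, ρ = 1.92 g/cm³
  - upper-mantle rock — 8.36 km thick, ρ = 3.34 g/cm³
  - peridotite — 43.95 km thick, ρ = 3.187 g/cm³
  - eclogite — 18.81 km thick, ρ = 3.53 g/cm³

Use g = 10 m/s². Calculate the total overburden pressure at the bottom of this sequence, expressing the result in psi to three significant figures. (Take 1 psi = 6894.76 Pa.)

342000 psi

glacial till: 1920 kg/m³ × 10 m/s² × 660 m = 1.267×10^7 Pa = 1838 psi
upper-mantle rock: 3340 kg/m³ × 10 m/s² × 8360 m = 2.792×10^8 Pa = 40498 psi
peridotite: 3187 kg/m³ × 10 m/s² × 43950 m = 1.401×10^9 Pa = 2.032×10^5 psi
eclogite: 3530 kg/m³ × 10 m/s² × 18810 m = 6.640×10^8 Pa = 96304 psi
Total = 1838 + 40498 + 2.032×10^5 + 96304 = 3.4179×10^5 psi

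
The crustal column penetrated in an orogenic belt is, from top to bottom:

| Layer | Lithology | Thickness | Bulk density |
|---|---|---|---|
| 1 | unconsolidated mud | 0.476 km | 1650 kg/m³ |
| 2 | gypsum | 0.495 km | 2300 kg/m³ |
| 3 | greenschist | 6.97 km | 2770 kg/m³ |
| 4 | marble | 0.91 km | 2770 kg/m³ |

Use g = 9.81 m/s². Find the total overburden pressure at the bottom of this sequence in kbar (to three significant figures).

2.33 kbar

unconsolidated mud: 1650 kg/m³ × 9.81 m/s² × 476 m = 7.705×10^6 Pa = 0.07705 kbar
gypsum: 2300 kg/m³ × 9.81 m/s² × 495 m = 1.117×10^7 Pa = 0.1117 kbar
greenschist: 2770 kg/m³ × 9.81 m/s² × 6970 m = 1.894×10^8 Pa = 1.894 kbar
marble: 2770 kg/m³ × 9.81 m/s² × 910 m = 2.473×10^7 Pa = 0.2473 kbar
Total = 0.07705 + 0.1117 + 1.894 + 0.2473 = 2.3300 kbar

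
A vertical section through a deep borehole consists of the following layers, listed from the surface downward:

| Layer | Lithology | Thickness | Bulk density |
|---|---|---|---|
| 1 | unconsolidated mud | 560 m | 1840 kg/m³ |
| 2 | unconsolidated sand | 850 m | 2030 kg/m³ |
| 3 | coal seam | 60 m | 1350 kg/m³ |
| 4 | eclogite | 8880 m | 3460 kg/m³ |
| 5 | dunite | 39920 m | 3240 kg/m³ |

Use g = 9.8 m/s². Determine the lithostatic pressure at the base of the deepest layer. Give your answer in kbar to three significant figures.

unconsolidated mud: 1840 kg/m³ × 9.8 m/s² × 560 m = 1.010×10^7 Pa = 0.1010 kbar
unconsolidated sand: 2030 kg/m³ × 9.8 m/s² × 850 m = 1.691×10^7 Pa = 0.1691 kbar
coal seam: 1350 kg/m³ × 9.8 m/s² × 60 m = 7.938×10^5 Pa = 7.938×10^-3 kbar
eclogite: 3460 kg/m³ × 9.8 m/s² × 8880 m = 3.011×10^8 Pa = 3.011 kbar
dunite: 3240 kg/m³ × 9.8 m/s² × 39920 m = 1.268×10^9 Pa = 12.68 kbar
Total = 0.1010 + 0.1691 + 7.938×10^-3 + 3.011 + 12.68 = 15.964 kbar

16.0 kbar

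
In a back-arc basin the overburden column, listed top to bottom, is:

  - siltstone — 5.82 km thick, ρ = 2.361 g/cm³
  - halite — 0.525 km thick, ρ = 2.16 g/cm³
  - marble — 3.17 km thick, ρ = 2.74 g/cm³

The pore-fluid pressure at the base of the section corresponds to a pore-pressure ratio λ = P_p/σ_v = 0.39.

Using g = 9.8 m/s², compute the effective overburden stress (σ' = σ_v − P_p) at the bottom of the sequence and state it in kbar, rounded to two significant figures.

Overburden (lithostatic) stress σ_v:
siltstone: 2361 kg/m³ × 9.8 m/s² × 5820 m = 1.347×10^8 Pa = 134.7 MPa
halite: 2160 kg/m³ × 9.8 m/s² × 525 m = 1.111×10^7 Pa = 11.11 MPa
marble: 2740 kg/m³ × 9.8 m/s² × 3170 m = 8.512×10^7 Pa = 85.12 MPa
Total = 134.7 + 11.11 + 85.12 = 230.90 MPa
Pore pressure P_p = λ·σ_v = 0.39 × 230.9 MPa = 90.05 MPa
Effective stress σ' = σ_v − P_p = 230.9 − 90.05 = 140.85 MPa = 1.4085 kbar

1.4 kbar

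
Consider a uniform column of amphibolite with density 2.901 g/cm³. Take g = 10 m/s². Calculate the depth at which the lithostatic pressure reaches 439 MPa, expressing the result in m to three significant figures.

h = P/(ρg) = 439 MPa / (2901 kg/m³ × 10 m/s²) = 4.390×10^8 Pa / 29010 Pa/m = 15133 m

15100 m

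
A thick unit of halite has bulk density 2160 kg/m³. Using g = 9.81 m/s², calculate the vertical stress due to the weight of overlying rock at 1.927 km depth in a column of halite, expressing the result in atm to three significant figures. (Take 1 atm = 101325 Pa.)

halite: 2160 kg/m³ × 9.81 m/s² × 1927 m = 4.083×10^7 Pa = 403.0 atm

403 atm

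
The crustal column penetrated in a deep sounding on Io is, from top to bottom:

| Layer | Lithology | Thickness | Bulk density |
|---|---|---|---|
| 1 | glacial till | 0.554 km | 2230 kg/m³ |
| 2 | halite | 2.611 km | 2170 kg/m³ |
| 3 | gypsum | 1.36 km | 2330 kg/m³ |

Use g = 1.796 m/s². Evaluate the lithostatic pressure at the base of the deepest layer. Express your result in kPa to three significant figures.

glacial till: 2230 kg/m³ × 1.796 m/s² × 554 m = 2.219×10^6 Pa = 2219 kPa
halite: 2170 kg/m³ × 1.796 m/s² × 2611 m = 1.018×10^7 Pa = 10176 kPa
gypsum: 2330 kg/m³ × 1.796 m/s² × 1360 m = 5.691×10^6 Pa = 5691 kPa
Total = 2219 + 10176 + 5691 = 18086 kPa

18100 kPa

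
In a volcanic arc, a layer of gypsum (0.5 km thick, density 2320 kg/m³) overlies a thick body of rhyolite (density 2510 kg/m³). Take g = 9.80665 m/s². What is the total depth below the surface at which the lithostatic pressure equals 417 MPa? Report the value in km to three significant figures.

Pressure at base of upper layers: 2320×9.80665×500 = 1.138×10^7 Pa = 11.38 MPa
Remaining pressure to be supplied by rhyolite: 4.170×10^8 − 1.138×10^7 = 4.056×10^8 Pa
Additional depth in rhyolite = 4.056×10^8 Pa / (2510 kg/m³ × 9.80665 m/s²) = 16479 m
Total depth = 500 m + 16479 m = 16979 m
= 16.979 km

17.0 km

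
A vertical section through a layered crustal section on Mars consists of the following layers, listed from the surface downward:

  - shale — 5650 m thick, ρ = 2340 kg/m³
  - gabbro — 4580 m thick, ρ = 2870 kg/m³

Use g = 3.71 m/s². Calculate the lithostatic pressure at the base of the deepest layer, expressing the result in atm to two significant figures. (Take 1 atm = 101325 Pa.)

970 atm

shale: 2340 kg/m³ × 3.71 m/s² × 5650 m = 4.905×10^7 Pa = 484.1 atm
gabbro: 2870 kg/m³ × 3.71 m/s² × 4580 m = 4.877×10^7 Pa = 481.3 atm
Total = 484.1 + 481.3 = 965.37 atm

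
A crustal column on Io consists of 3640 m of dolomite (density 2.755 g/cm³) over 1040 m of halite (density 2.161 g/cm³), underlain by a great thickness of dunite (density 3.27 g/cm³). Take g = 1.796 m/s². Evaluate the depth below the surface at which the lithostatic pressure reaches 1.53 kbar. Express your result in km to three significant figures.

27.0 km

Pressure at base of upper layers: 2755×1.796×3640 + 2161×1.796×1040 = 2.205×10^7 Pa = 0.2205 kbar
Remaining pressure to be supplied by dunite: 1.530×10^8 − 2.205×10^7 = 1.310×10^8 Pa
Additional depth in dunite = 1.310×10^8 Pa / (3270 kg/m³ × 1.796 m/s²) = 22298 m
Total depth = 4680 m + 22298 m = 26978 m
= 26.978 km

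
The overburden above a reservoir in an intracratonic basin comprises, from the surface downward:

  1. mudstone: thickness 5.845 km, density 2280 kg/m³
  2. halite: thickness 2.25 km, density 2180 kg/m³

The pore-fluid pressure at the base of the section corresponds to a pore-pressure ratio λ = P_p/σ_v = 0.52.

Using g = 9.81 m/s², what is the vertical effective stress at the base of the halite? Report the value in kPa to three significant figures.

Overburden (lithostatic) stress σ_v:
mudstone: 2280 kg/m³ × 9.81 m/s² × 5845 m = 1.307×10^8 Pa = 130.7 MPa
halite: 2180 kg/m³ × 9.81 m/s² × 2250 m = 4.812×10^7 Pa = 48.12 MPa
Total = 130.7 + 48.12 = 178.85 MPa
Pore pressure P_p = λ·σ_v = 0.52 × 178.9 MPa = 93.00 MPa
Effective stress σ' = σ_v − P_p = 178.9 − 93.00 = 85.849 MPa = 85849 kPa

85800 kPa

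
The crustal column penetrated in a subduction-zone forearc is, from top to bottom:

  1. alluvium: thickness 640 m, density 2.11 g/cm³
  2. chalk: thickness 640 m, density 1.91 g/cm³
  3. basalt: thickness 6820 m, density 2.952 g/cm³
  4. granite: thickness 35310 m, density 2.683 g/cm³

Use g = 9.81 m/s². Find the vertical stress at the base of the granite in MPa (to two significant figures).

1200 MPa

alluvium: 2110 kg/m³ × 9.81 m/s² × 640 m = 1.325×10^7 Pa = 13.25 MPa
chalk: 1910 kg/m³ × 9.81 m/s² × 640 m = 1.199×10^7 Pa = 11.99 MPa
basalt: 2952 kg/m³ × 9.81 m/s² × 6820 m = 1.975×10^8 Pa = 197.5 MPa
granite: 2683 kg/m³ × 9.81 m/s² × 35310 m = 9.294×10^8 Pa = 929.4 MPa
Total = 13.25 + 11.99 + 197.5 + 929.4 = 1152.1 MPa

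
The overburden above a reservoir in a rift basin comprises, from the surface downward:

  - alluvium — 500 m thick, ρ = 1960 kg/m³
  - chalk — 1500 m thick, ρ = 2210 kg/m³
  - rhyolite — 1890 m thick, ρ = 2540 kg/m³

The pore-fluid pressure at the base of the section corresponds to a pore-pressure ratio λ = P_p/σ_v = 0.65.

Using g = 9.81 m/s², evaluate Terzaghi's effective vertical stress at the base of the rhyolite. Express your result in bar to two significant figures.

Overburden (lithostatic) stress σ_v:
alluvium: 1960 kg/m³ × 9.81 m/s² × 500 m = 9.614×10^6 Pa = 9.614 MPa
chalk: 2210 kg/m³ × 9.81 m/s² × 1500 m = 3.252×10^7 Pa = 32.52 MPa
rhyolite: 2540 kg/m³ × 9.81 m/s² × 1890 m = 4.709×10^7 Pa = 47.09 MPa
Total = 9.614 + 32.52 + 47.09 = 89.228 MPa
Pore pressure P_p = λ·σ_v = 0.65 × 89.23 MPa = 58.00 MPa
Effective stress σ' = σ_v − P_p = 89.23 − 58.00 = 31.230 MPa = 312.30 bar

310 bar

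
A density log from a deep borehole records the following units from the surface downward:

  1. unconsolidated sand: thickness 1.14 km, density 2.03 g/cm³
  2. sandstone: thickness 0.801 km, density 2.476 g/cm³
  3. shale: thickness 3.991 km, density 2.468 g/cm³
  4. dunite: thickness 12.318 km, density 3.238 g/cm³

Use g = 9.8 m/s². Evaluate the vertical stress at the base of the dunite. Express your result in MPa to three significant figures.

unconsolidated sand: 2030 kg/m³ × 9.8 m/s² × 1140 m = 2.268×10^7 Pa = 22.68 MPa
sandstone: 2476 kg/m³ × 9.8 m/s² × 801 m = 1.944×10^7 Pa = 19.44 MPa
shale: 2468 kg/m³ × 9.8 m/s² × 3991 m = 9.653×10^7 Pa = 96.53 MPa
dunite: 3238 kg/m³ × 9.8 m/s² × 12318 m = 3.909×10^8 Pa = 390.9 MPa
Total = 22.68 + 19.44 + 96.53 + 390.9 = 529.52 MPa

530 MPa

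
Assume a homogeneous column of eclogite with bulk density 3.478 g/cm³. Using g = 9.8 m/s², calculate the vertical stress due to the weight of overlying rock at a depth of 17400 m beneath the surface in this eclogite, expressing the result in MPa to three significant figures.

593 MPa

eclogite: 3478 kg/m³ × 9.8 m/s² × 17400 m = 5.931×10^8 Pa = 593.1 MPa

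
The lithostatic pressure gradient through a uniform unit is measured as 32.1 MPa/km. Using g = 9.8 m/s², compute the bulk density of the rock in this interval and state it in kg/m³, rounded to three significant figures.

ρ = (dP/dz)/g = 32.1 MPa/km / 9.8 m/s² = 32100 Pa/m / 9.8 m/s² = 3275.5 kg/m³

3280 kg/m³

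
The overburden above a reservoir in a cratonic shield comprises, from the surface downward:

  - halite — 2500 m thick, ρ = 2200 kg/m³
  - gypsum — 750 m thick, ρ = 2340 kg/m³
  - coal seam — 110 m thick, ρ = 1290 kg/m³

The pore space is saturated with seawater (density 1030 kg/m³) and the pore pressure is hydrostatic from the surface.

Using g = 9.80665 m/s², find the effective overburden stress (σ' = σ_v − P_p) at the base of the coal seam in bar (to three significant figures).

386 bar

Overburden (lithostatic) stress σ_v:
halite: 2200 kg/m³ × 9.80665 m/s² × 2500 m = 5.394×10^7 Pa = 53.94 MPa
gypsum: 2340 kg/m³ × 9.80665 m/s² × 750 m = 1.721×10^7 Pa = 17.21 MPa
coal seam: 1290 kg/m³ × 9.80665 m/s² × 110 m = 1.392×10^6 Pa = 1.392 MPa
Total = 53.94 + 17.21 + 1.392 = 72.539 MPa
Pore pressure P_p = 1030 kg/m³ × 9.80665 m/s² × 3360 m = 3.394×10^7 Pa = 33.94 MPa
Effective stress σ' = σ_v − P_p = 72.54 − 33.94 = 38.600 MPa = 386.00 bar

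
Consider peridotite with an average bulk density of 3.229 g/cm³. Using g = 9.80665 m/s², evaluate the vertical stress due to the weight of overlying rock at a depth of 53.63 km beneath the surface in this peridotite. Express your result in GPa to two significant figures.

1.7 GPa

peridotite: 3229 kg/m³ × 9.80665 m/s² × 53630 m = 1.698×10^9 Pa = 1.698 GPa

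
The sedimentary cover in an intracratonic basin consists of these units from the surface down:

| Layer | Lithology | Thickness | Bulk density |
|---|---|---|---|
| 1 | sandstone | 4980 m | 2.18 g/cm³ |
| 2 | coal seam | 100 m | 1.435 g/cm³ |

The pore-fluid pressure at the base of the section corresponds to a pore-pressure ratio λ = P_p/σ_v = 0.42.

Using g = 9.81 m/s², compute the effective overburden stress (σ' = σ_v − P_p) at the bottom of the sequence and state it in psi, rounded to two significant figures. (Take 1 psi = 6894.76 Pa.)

Overburden (lithostatic) stress σ_v:
sandstone: 2180 kg/m³ × 9.81 m/s² × 4980 m = 1.065×10^8 Pa = 106.5 MPa
coal seam: 1435 kg/m³ × 9.81 m/s² × 100 m = 1.408×10^6 Pa = 1.408 MPa
Total = 106.5 + 1.408 = 107.91 MPa
Pore pressure P_p = λ·σ_v = 0.42 × 107.9 MPa = 45.32 MPa
Effective stress σ' = σ_v − P_p = 107.9 − 45.32 = 62.587 MPa = 9077.5 psi

9100 psi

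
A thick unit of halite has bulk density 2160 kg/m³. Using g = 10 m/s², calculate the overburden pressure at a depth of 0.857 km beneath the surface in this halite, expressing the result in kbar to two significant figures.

halite: 2160 kg/m³ × 10 m/s² × 857 m = 1.851×10^7 Pa = 0.1851 kbar

0.19 kbar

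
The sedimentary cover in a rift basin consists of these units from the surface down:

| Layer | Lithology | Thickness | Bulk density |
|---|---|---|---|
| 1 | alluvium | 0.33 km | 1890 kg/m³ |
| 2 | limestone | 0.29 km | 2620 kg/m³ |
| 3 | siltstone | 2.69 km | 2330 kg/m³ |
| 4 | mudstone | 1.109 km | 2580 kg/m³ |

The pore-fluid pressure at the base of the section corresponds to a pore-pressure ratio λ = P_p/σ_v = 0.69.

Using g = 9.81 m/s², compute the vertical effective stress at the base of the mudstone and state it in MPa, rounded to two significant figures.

Overburden (lithostatic) stress σ_v:
alluvium: 1890 kg/m³ × 9.81 m/s² × 330 m = 6.118×10^6 Pa = 6.118 MPa
limestone: 2620 kg/m³ × 9.81 m/s² × 290 m = 7.454×10^6 Pa = 7.454 MPa
siltstone: 2330 kg/m³ × 9.81 m/s² × 2690 m = 6.149×10^7 Pa = 61.49 MPa
mudstone: 2580 kg/m³ × 9.81 m/s² × 1109 m = 2.807×10^7 Pa = 28.07 MPa
Total = 6.118 + 7.454 + 61.49 + 28.07 = 103.13 MPa
Pore pressure P_p = λ·σ_v = 0.69 × 103.1 MPa = 71.16 MPa
Effective stress σ' = σ_v − P_p = 103.1 − 71.16 = 31.969 MPa

32 MPa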